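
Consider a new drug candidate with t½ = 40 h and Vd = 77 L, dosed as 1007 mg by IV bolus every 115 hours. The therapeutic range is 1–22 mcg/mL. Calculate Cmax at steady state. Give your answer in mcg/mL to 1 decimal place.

Over one 115-h interval, 115/40 ≈ 2.875 half-lives elapse, leaving f ≈ 0.1363 of each dose.
Accumulation ratio R = 1/(1 − f) ≈ 1/0.8637 ≈ 1.1578.
Single-dose peak C₀ = D/Vd = 1007/77 ≈ 13.078 mcg/mL.
Steady-state peak Cmax,ss = C₀·R ≈ 13.078 × 1.1578 ≈ 15.142 mcg/mL.
Peak 15.1 mcg/mL vs MTC 22 mcg/mL: below toxic threshold.

15.1 mcg/mL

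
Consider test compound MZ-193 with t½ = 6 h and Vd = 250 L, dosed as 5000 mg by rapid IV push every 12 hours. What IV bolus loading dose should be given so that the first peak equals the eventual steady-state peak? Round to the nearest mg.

f = (1/2)^(12/6) ≈ 0.250000; accumulation ratio R = 1/(1−f) ≈ 1.33333.
Loading dose to hit Cmax,ss on first dose: D_load = D_maint·R ≈ 5000 × 1.33333 ≈ 6666.65 mg.

6667 mg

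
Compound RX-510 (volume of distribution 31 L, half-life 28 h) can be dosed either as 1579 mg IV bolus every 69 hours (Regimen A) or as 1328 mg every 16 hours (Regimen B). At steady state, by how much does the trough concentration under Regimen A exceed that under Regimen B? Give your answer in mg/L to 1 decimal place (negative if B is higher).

Regimen A: f = (1/2)^(69/28) ≈ 0.1812; Cmin,ss = (1579/31)·f/(1−f) ≈ 11.272 mg/L.
Regimen B: f = (1/2)^(16/28) ≈ 0.6730; Cmin,ss = (1328/31)·f/(1−f) ≈ 88.167 mg/L.
Difference ≈ 11.272 − 88.167 ≈ -76.895 mg/L.

-76.9 mg/L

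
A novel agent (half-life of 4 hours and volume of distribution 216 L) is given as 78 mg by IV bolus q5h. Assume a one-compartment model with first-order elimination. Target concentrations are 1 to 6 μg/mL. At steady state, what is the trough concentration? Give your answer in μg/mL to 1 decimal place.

0.3 μg/mL

τ/t½ = 5/4 ≈ 1.25, so fraction remaining f = (1/2)^(5/4) ≈ 0.4204.
Accumulation ratio R = 1/(1 − f) ≈ 1/0.5796 ≈ 1.7253.
Single-dose peak C₀ = D/Vd = 78/216 ≈ 0.361 μg/mL.
Steady-state peak Cmax,ss = C₀·R ≈ 0.361 × 1.7253 ≈ 0.623 μg/mL.
Steady-state trough Cmin,ss = Cmax,ss·f ≈ 0.623 × 0.4204 ≈ 0.262 μg/mL.
Trough 0.3 μg/mL vs MEC 1 μg/mL: subtherapeutic.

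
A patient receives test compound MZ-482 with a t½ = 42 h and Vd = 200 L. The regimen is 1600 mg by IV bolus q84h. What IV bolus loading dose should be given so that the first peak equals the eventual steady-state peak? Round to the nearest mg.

2133 mg

f = (1/2)^(84/42) ≈ 0.250000; accumulation ratio R = 1/(1−f) ≈ 1.33333.
Loading dose to hit Cmax,ss on first dose: D_load = D_maint·R ≈ 1600 × 1.33333 ≈ 2133.33 mg.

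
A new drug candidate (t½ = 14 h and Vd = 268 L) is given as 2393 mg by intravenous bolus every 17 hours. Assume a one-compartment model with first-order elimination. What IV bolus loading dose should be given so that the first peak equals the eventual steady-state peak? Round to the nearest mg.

f = (1/2)^(17/14) ≈ 0.430986; accumulation ratio R = 1/(1−f) ≈ 1.75743.
Loading dose to hit Cmax,ss on first dose: D_load = D_maint·R ≈ 2393 × 1.75743 ≈ 4205.53 mg.

4206 mg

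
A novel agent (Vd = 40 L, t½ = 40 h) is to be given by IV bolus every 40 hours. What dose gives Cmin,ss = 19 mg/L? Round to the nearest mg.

760 mg

τ/t½ = 40/40 ≈ 1, so f = (1/2)^(40/40) ≈ 0.500000.
Cmin,ss = (D/Vd)·f/(1−f), so D = Cmin,ss·Vd·(1−f)/f.
D = 19 × 40 × (1−f)/f ≈ 19 × 40 × 1.00000 ≈ 760.00 mg.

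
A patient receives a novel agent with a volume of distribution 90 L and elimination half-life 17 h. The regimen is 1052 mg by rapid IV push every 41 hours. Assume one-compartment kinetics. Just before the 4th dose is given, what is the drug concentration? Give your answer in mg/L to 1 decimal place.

f = (1/2)^(τ/t½) = (1/2)^(41/17) ≈ 0.1879.
C₀ = D/Vd = 1052/90 ≈ 11.689 mg/L.
Before the 4th dose, 3 doses have been given. Superposition: Cmin = C₀·(f + f² + … + f^3).
≈ 11.689 × (0.1879 + 0.0353 + 0.0066) ≈ 11.689 × 0.2298 ≈ 2.686 mg/L.

2.7 mg/L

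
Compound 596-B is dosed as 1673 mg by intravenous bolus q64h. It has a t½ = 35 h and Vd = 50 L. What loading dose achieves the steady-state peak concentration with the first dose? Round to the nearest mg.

f = (1/2)^(64/35) ≈ 0.281543; accumulation ratio R = 1/(1−f) ≈ 1.39187.
Loading dose to hit Cmax,ss on first dose: D_load = D_maint·R ≈ 1673 × 1.39187 ≈ 2328.60 mg.

2329 mg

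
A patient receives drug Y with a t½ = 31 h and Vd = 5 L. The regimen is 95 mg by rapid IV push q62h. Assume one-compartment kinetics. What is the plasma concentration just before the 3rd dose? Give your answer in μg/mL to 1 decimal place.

5.9 μg/mL

f = (1/2)^(τ/t½) = (1/2)^(62/31) ≈ 0.2500.
C₀ = D/Vd = 95/5 ≈ 19.000 μg/mL.
Before the 3rd dose, 2 doses have been given. Superposition: Cmin = C₀·(f + f²).
≈ 19.000 × (0.2500 + 0.0625) ≈ 19.000 × 0.3125 ≈ 5.938 μg/mL.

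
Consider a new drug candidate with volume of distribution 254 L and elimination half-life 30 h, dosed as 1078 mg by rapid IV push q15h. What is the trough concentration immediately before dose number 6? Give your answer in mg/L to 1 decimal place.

f = (1/2)^(τ/t½) = (1/2)^(15/30) ≈ 0.7071.
C₀ = D/Vd = 1078/254 ≈ 4.244 mg/L.
Before the 6th dose, 5 doses have been given. Superposition: Cmin = C₀·(f + f² + … + f^5).
≈ 4.244 × (0.7071 + 0.5000 + 0.3535 + 0.2500 + 0.1768) ≈ 4.244 × 1.9874 ≈ 8.435 mg/L.

8.4 mg/L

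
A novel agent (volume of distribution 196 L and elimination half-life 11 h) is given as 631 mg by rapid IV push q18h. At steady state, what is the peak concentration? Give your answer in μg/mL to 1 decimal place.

Over one 18-h interval, 18/11 ≈ 1.6364 half-lives elapse, leaving f ≈ 0.3217 of each dose.
Accumulation ratio R = 1/(1 − f) ≈ 1/0.6783 ≈ 1.4743.
Each bolus raises the concentration by D/Vd = 631/196 ≈ 3.219 μg/mL.
Steady-state peak Cmax,ss = C₀·R ≈ 3.219 × 1.4743 ≈ 4.746 μg/mL.

4.7 μg/mL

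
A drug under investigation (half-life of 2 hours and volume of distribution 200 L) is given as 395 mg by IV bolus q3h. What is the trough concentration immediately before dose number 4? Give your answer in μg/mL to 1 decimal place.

1.0 μg/mL

f = (1/2)^(τ/t½) = (1/2)^(3/2) ≈ 0.3536.
C₀ = D/Vd = 395/200 ≈ 1.975 μg/mL.
Before the 4th dose, 3 doses have been given. Superposition: Cmin = C₀·(f + f² + … + f^3).
≈ 1.975 × (0.3536 + 0.1250 + 0.0442) ≈ 1.975 × 0.5228 ≈ 1.033 μg/mL.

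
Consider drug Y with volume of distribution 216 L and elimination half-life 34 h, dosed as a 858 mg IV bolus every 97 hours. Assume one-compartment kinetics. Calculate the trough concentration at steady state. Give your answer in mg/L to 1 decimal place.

0.6 mg/L

τ/t½ = 97/34 ≈ 2.8529, so fraction remaining f = (1/2)^(97/34) ≈ 0.1384.
Accumulation ratio R = 1/(1 − f) ≈ 1/0.8616 ≈ 1.1606.
Each bolus raises the concentration by D/Vd = 858/216 ≈ 3.972 mg/L.
Steady-state peak Cmax,ss = C₀·R ≈ 3.972 × 1.1606 ≈ 4.610 mg/L.
One interval later, Cmin,ss = Cmax,ss·e^(−kτ) ≈ 4.610 × 0.1384 ≈ 0.638 mg/L.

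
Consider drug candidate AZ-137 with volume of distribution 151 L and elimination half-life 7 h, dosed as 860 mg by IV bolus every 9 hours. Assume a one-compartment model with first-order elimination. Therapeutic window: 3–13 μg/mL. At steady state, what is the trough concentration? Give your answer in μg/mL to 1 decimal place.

4.0 μg/mL

τ/t½ = 9/7 ≈ 1.2857, so fraction remaining f = (1/2)^(9/7) ≈ 0.4102.
At steady state, accumulation factor R = 1/(1 − e^(−kτ)) ≈ 1.6955.
Single-dose peak C₀ = D/Vd = 860/151 ≈ 5.695 μg/mL.
Cmax,ss = C₀/(1 − f) ≈ 5.695/0.5898 ≈ 9.656 μg/mL.
One interval later, Cmin,ss = Cmax,ss·e^(−kτ) ≈ 9.656 × 0.4102 ≈ 3.961 μg/mL.
Trough 4.0 μg/mL vs MEC 3 μg/mL: adequate.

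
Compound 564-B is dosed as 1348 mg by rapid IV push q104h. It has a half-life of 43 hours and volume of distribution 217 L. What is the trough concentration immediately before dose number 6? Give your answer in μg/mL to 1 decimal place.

1.4 μg/mL

f = (1/2)^(τ/t½) = (1/2)^(104/43) ≈ 0.1870.
C₀ = D/Vd = 1348/217 ≈ 6.212 μg/mL.
Before the 6th dose, 5 doses have been given. Superposition: Cmin = C₀·(f + f² + … + f^5).
≈ 6.212 × (0.1870 + 0.0350 + 0.0065 + 0.0012 + 0.0002) ≈ 6.212 × 0.2299 ≈ 1.428 μg/mL.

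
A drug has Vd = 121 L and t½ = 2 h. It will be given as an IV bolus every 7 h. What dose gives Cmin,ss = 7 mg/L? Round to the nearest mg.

τ/t½ = 7/2 ≈ 3.5, so f = (1/2)^(7/2) ≈ 0.088388.
Cmin,ss = (D/Vd)·f/(1−f), so D = Cmin,ss·Vd·(1−f)/f.
D = 7 × 121 × (1−f)/f ≈ 7 × 121 × 10.31375 ≈ 8735.75 mg.

8736 mg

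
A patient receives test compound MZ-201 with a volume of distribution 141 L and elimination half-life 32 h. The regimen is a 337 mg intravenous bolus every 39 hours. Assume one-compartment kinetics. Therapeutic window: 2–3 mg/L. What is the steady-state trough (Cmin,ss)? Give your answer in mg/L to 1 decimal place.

1.8 mg/L

k = ln2/t½ = ln2/32 ≈ 0.021661 h⁻¹; fraction remaining f = e^(−kτ) = e^(−0.021661×39) ≈ 0.4297.
At steady state, accumulation factor R = 1/(1 − e^(−kτ)) ≈ 1.7535.
Single-dose peak C₀ = D/Vd = 337/141 ≈ 2.390 mg/L.
Steady-state peak Cmax,ss = C₀·R ≈ 2.390 × 1.7535 ≈ 4.191 mg/L.
One interval later, Cmin,ss = Cmax,ss·e^(−kτ) ≈ 4.191 × 0.4297 ≈ 1.801 mg/L.
Trough 1.8 mg/L vs MEC 2 mg/L: subtherapeutic.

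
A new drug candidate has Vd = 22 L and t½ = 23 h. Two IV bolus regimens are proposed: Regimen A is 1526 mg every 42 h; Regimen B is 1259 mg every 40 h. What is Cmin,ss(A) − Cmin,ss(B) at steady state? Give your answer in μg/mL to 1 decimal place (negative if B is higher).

2.8 μg/mL

Regimen A: f = (1/2)^(42/23) ≈ 0.2820; Cmin,ss = (1526/22)·f/(1−f) ≈ 27.243 μg/mL.
Regimen B: f = (1/2)^(40/23) ≈ 0.2996; Cmin,ss = (1259/22)·f/(1−f) ≈ 24.479 μg/mL.
Difference ≈ 27.243 − 24.479 ≈ 2.764 μg/mL.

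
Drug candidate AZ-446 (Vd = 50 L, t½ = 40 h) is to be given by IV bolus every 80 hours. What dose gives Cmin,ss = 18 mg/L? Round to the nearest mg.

2700 mg

τ/t½ = 80/40 ≈ 2, so f = (1/2)^(80/40) ≈ 0.250000.
Cmin,ss = (D/Vd)·f/(1−f), so D = Cmin,ss·Vd·(1−f)/f.
D = 18 × 50 × (1−f)/f ≈ 18 × 50 × 3.00000 ≈ 2700.00 mg.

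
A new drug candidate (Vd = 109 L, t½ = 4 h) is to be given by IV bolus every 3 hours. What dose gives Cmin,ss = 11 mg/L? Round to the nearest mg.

817 mg

τ/t½ = 3/4 ≈ 0.75, so f = (1/2)^(3/4) ≈ 0.594604.
Cmin,ss = (D/Vd)·f/(1−f), so D = Cmin,ss·Vd·(1−f)/f.
D = 11 × 109 × (1−f)/f ≈ 11 × 109 × 0.68179 ≈ 817.47 mg.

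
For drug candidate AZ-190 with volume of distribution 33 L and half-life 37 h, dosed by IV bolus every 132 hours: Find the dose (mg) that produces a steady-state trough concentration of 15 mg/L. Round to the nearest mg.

τ/t½ = 132/37 ≈ 3.5676, so f = (1/2)^(132/37) ≈ 0.084344.
Cmin,ss = (D/Vd)·f/(1−f), so D = Cmin,ss·Vd·(1−f)/f.
D = 15 × 33 × (1−f)/f ≈ 15 × 33 × 10.85621 ≈ 5373.82 mg.

5374 mg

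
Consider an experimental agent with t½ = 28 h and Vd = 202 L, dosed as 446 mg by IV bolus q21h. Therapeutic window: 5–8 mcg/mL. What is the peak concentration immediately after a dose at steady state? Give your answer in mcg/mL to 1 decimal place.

k = ln2/t½ = ln2/28 ≈ 0.024755 h⁻¹; fraction remaining f = e^(−kτ) = e^(−0.024755×21) ≈ 0.5946.
Accumulation ratio R = 1/(1 − f) ≈ 1/0.4054 ≈ 2.4667.
Single-dose peak C₀ = D/Vd = 446/202 ≈ 2.208 mcg/mL.
Steady-state peak Cmax,ss = C₀·R ≈ 2.208 × 2.4667 ≈ 5.446 mcg/mL.
Peak 5.4 mcg/mL vs MTC 8 mcg/mL: below toxic threshold.

5.4 mcg/mL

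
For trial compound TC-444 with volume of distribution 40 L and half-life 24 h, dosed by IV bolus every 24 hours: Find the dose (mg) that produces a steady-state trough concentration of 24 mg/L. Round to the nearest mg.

τ/t½ = 24/24 ≈ 1, so f = (1/2)^(24/24) ≈ 0.500000.
Cmin,ss = (D/Vd)·f/(1−f), so D = Cmin,ss·Vd·(1−f)/f.
D = 24 × 40 × (1−f)/f ≈ 24 × 40 × 1.00000 ≈ 960.00 mg.

960 mg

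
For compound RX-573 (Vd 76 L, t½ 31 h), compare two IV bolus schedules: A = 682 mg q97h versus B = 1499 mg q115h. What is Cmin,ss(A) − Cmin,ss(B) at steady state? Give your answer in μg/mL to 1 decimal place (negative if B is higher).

-0.5 μg/mL

Regimen A: f = (1/2)^(97/31) ≈ 0.1143; Cmin,ss = (682/76)·f/(1−f) ≈ 1.158 μg/mL.
Regimen B: f = (1/2)^(115/31) ≈ 0.0764; Cmin,ss = (1499/76)·f/(1−f) ≈ 1.632 μg/mL.
Difference ≈ 1.158 − 1.632 ≈ -0.474 μg/mL.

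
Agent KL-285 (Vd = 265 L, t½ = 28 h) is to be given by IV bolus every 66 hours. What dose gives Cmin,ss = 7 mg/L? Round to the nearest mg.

7649 mg

τ/t½ = 66/28 ≈ 2.3571, so f = (1/2)^(66/28) ≈ 0.195177.
Cmin,ss = (D/Vd)·f/(1−f), so D = Cmin,ss·Vd·(1−f)/f.
D = 7 × 265 × (1−f)/f ≈ 7 × 265 × 4.12355 ≈ 7649.19 mg.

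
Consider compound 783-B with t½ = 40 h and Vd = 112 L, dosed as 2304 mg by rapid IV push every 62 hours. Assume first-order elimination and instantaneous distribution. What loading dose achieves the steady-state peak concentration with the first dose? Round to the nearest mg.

f = (1/2)^(62/40) ≈ 0.341510; accumulation ratio R = 1/(1−f) ≈ 1.51863.
Loading dose to hit Cmax,ss on first dose: D_load = D_maint·R ≈ 2304 × 1.51863 ≈ 3498.92 mg.

3499 mg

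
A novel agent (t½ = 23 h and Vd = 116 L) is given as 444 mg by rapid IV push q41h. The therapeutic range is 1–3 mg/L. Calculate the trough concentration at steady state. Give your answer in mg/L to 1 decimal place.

1.6 mg/L

k = ln2/t½ = ln2/23 ≈ 0.030137 h⁻¹; fraction remaining f = e^(−kτ) = e^(−0.030137×41) ≈ 0.2907.
At steady state, accumulation factor R = 1/(1 − e^(−kτ)) ≈ 1.4098.
Each bolus raises the concentration by D/Vd = 444/116 ≈ 3.828 mg/L.
Steady-state peak Cmax,ss = C₀·R ≈ 3.828 × 1.4098 ≈ 5.397 mg/L.
One interval later, Cmin,ss = Cmax,ss·e^(−kτ) ≈ 5.397 × 0.2907 ≈ 1.569 mg/L.
Trough 1.6 mg/L vs MEC 1 mg/L: adequate.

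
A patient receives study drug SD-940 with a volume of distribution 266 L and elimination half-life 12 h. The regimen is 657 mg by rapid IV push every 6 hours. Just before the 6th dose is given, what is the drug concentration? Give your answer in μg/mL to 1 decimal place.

f = (1/2)^(τ/t½) = (1/2)^(6/12) ≈ 0.7071.
C₀ = D/Vd = 657/266 ≈ 2.470 μg/mL.
Before the 6th dose, 5 doses have been given. Superposition: Cmin = C₀·(f + f² + … + f^5).
≈ 2.470 × (0.7071 + 0.5000 + 0.3535 + 0.2500 + 0.1768) ≈ 2.470 × 1.9874 ≈ 4.909 μg/mL.

4.9 μg/mL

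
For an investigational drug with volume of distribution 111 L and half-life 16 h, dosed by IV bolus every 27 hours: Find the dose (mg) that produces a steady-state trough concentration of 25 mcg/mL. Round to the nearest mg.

6163 mg

τ/t½ = 27/16 ≈ 1.6875, so f = (1/2)^(27/16) ≈ 0.310464.
Cmin,ss = (D/Vd)·f/(1−f), so D = Cmin,ss·Vd·(1−f)/f.
D = 25 × 111 × (1−f)/f ≈ 25 × 111 × 2.22099 ≈ 6163.25 mg.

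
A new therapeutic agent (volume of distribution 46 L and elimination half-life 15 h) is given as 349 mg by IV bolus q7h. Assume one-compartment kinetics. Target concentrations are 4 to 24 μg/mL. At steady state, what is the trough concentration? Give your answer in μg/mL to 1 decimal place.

k = ln2/t½ = ln2/15 ≈ 0.046210 h⁻¹; fraction remaining f = e^(−kτ) = e^(−0.046210×7) ≈ 0.7236.
Single-dose peak C₀ = D/Vd = 349/46 ≈ 7.587 μg/mL.
Steady-state trough Cmin,ss = C₀·f/(1−f) ≈ 7.587 × 0.7236/0.2764 ≈ 19.862 μg/mL.
Trough 19.9 μg/mL vs MEC 4 μg/mL: adequate.

19.9 μg/mL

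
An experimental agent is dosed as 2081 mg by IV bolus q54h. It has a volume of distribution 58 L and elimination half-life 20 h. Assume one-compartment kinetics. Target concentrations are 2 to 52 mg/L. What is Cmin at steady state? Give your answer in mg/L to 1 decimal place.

k = ln2/t½ = ln2/20 ≈ 0.034657 h⁻¹; fraction remaining f = e^(−kτ) = e^(−0.034657×54) ≈ 0.1539.
Single-dose peak C₀ = D/Vd = 2081/58 ≈ 35.879 mg/L.
Steady-state trough Cmin,ss = C₀·f/(1−f) ≈ 35.879 × 0.1539/0.8461 ≈ 6.526 mg/L.
Trough 6.5 mg/L vs MEC 2 mg/L: adequate.

6.5 mg/L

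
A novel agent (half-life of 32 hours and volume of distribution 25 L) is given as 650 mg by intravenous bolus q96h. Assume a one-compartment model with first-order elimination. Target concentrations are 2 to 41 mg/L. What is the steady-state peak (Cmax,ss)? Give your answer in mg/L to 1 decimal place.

The dosing interval is 3 half-lives, so f = 2^(−3) = 0.125.
At steady state, R = 1/(1 − 0.125) = 8/7.
Single-dose peak C₀ = D/Vd = 650/25 = 26 mg/L.
Steady-state peak Cmax,ss = C₀·R = 26 × 8/7 ≈ 29.714 mg/L.
Peak 29.7 mg/L vs MTC 41 mg/L: below toxic threshold.

29.7 mg/L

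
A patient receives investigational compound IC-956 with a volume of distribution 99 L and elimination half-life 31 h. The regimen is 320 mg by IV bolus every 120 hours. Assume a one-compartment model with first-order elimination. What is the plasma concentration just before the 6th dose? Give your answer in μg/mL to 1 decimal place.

0.2 μg/mL

f = (1/2)^(τ/t½) = (1/2)^(120/31) ≈ 0.0683.
C₀ = D/Vd = 320/99 ≈ 3.232 μg/mL.
Before the 6th dose, 5 doses have been given. Superposition: Cmin = C₀·(f + f² + … + f^5).
≈ 3.232 × (0.0683 + 0.0047 + 0.0003 + 0.0000 + 0.0000) ≈ 3.232 × 0.0733 ≈ 0.237 μg/mL.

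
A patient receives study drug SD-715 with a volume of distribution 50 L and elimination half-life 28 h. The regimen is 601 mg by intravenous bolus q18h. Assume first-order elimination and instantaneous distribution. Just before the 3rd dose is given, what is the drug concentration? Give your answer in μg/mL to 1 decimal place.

f = (1/2)^(τ/t½) = (1/2)^(18/28) ≈ 0.6404.
C₀ = D/Vd = 601/50 ≈ 12.020 μg/mL.
Before the 3rd dose, 2 doses have been given. Superposition: Cmin = C₀·(f + f²).
≈ 12.020 × (0.6404 + 0.4101) ≈ 12.020 × 1.0505 ≈ 12.627 μg/mL.

12.6 μg/mL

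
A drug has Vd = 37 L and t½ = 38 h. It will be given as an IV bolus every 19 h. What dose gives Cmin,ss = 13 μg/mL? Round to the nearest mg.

τ/t½ = 19/38 ≈ 0.5, so f = (1/2)^(19/38) ≈ 0.707107.
Cmin,ss = (D/Vd)·f/(1−f), so D = Cmin,ss·Vd·(1−f)/f.
D = 13 × 37 × (1−f)/f ≈ 13 × 37 × 0.41421 ≈ 199.24 mg.

199 mg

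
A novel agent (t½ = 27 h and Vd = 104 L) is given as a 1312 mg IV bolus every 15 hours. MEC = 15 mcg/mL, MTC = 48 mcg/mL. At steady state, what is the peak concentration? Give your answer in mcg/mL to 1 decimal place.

Over one 15-h interval, 15/27 ≈ 0.55556 half-lives elapse, leaving f ≈ 0.6804 of each dose.
At steady state, accumulation factor R = 1/(1 − e^(−kτ)) ≈ 3.1289.
Single-dose peak C₀ = D/Vd = 1312/104 ≈ 12.615 mcg/mL.
Steady-state peak Cmax,ss = C₀·R ≈ 12.615 × 3.1289 ≈ 39.471 mcg/mL.
Peak 39.5 mcg/mL vs MTC 48 mcg/mL: below toxic threshold.

39.5 mcg/mL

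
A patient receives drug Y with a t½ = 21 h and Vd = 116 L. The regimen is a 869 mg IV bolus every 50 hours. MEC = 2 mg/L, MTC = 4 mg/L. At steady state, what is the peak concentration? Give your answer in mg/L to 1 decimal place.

9.3 mg/L

k = ln2/t½ = ln2/21 ≈ 0.033007 h⁻¹; fraction remaining f = e^(−kτ) = e^(−0.033007×50) ≈ 0.1920.
At steady state, accumulation factor R = 1/(1 − e^(−kτ)) ≈ 1.2376.
Single-dose peak C₀ = D/Vd = 869/116 ≈ 7.491 mg/L.
Steady-state peak Cmax,ss = C₀·R ≈ 7.491 × 1.2376 ≈ 9.271 mg/L.
Peak 9.3 mg/L vs MTC 4 mg/L: exceeds toxic threshold.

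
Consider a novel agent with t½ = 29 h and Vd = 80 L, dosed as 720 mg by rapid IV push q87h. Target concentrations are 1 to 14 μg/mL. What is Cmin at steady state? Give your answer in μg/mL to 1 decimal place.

The dosing interval is 3 half-lives, so f = 2^(−3) = 0.125.
Accumulation ratio R = 1/(1 − f) = 1/0.875 = 8/7.
Single-dose peak C₀ = D/Vd = 720/80 = 9 μg/mL.
Steady-state peak Cmax,ss = C₀·R = 9 × 8/7 ≈ 10.286 μg/mL.
Steady-state trough Cmin,ss = Cmax,ss·f ≈ 10.286 × 0.125 ≈ 1.286 μg/mL.
Trough 1.3 μg/mL vs MEC 1 μg/mL: adequate.

1.3 μg/mL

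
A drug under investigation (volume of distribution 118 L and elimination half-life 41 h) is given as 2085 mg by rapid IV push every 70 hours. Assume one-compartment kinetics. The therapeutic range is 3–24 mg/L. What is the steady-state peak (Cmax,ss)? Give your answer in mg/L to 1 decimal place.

Over one 70-h interval, 70/41 ≈ 1.7073 half-lives elapse, leaving f ≈ 0.3062 of each dose.
Accumulation ratio R = 1/(1 − f) ≈ 1/0.6938 ≈ 1.4413.
Each bolus raises the concentration by D/Vd = 2085/118 ≈ 17.669 mg/L.
Steady-state peak Cmax,ss = C₀·R ≈ 17.669 × 1.4413 ≈ 25.466 mg/L.
Peak 25.5 mg/L vs MTC 24 mg/L: exceeds toxic threshold.

25.5 mg/L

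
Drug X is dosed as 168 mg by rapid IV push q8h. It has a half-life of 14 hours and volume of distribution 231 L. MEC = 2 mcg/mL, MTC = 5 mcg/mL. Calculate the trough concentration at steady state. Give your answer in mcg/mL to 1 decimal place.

τ/t½ = 8/14 ≈ 0.57143, so fraction remaining f = (1/2)^(8/14) ≈ 0.6730.
Accumulation ratio R = 1/(1 − f) ≈ 1/0.3270 ≈ 3.0581.
Single-dose peak C₀ = D/Vd = 168/231 ≈ 0.727 mcg/mL.
Steady-state peak Cmax,ss = C₀·R ≈ 0.727 × 3.0581 ≈ 2.223 mcg/mL.
Steady-state trough Cmin,ss = Cmax,ss·f ≈ 2.223 × 0.6730 ≈ 1.496 mcg/mL.
Trough 1.5 mcg/mL vs MEC 2 mcg/mL: subtherapeutic.

1.5 mcg/mL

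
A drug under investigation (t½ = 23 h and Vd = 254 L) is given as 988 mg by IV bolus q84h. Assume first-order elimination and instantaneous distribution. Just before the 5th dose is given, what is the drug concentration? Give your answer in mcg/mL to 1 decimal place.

0.3 mcg/mL

f = (1/2)^(τ/t½) = (1/2)^(84/23) ≈ 0.0795.
C₀ = D/Vd = 988/254 ≈ 3.890 mcg/mL.
Before the 5th dose, 4 doses have been given. Superposition: Cmin = C₀·(f + f² + … + f^4).
≈ 3.890 × (0.0795 + 0.0063 + 0.0005 + 0.0000) ≈ 3.890 × 0.0863 ≈ 0.336 mcg/mL.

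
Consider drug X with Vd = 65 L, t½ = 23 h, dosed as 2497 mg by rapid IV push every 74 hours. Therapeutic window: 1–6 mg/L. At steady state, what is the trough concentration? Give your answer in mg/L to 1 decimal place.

Over one 74-h interval, 74/23 ≈ 3.2174 half-lives elapse, leaving f ≈ 0.1075 of each dose.
At steady state, accumulation factor R = 1/(1 − e^(−kτ)) ≈ 1.1204.
Single-dose peak C₀ = D/Vd = 2497/65 ≈ 38.415 mg/L.
Steady-state peak Cmax,ss = C₀·R ≈ 38.415 × 1.1204 ≈ 43.040 mg/L.
Steady-state trough Cmin,ss = Cmax,ss·f ≈ 43.040 × 0.1075 ≈ 4.627 mg/L.
Trough 4.6 mg/L vs MEC 1 mg/L: adequate.

4.6 mg/L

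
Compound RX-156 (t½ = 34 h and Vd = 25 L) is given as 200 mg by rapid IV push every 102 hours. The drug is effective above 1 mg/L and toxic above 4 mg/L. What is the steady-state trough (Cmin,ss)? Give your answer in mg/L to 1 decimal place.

τ = 102 h = 3 half-lives, so f = (1/2)^3 = 0.125.
Accumulation ratio R = 1/(1 − f) = 1/0.875 = 8/7.
Single-dose peak C₀ = D/Vd = 200/25 = 8 mg/L.
Steady-state peak Cmax,ss = C₀·R = 8 × 8/7 ≈ 9.143 mg/L.
Steady-state trough Cmin,ss = Cmax,ss·f ≈ 9.143 × 0.125 ≈ 1.143 mg/L.
Trough 1.1 mg/L vs MEC 1 mg/L: adequate.

1.1 mg/L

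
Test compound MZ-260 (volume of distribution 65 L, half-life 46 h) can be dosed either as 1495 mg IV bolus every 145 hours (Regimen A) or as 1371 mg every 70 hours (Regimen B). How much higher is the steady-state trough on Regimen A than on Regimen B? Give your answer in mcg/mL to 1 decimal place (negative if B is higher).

Regimen A: f = (1/2)^(145/46) ≈ 0.1125; Cmin,ss = (1495/65)·f/(1−f) ≈ 2.915 mcg/mL.
Regimen B: f = (1/2)^(70/46) ≈ 0.3483; Cmin,ss = (1371/65)·f/(1−f) ≈ 11.273 mcg/mL.
Difference ≈ 2.915 − 11.273 ≈ -8.358 mcg/mL.

-8.4 mcg/mL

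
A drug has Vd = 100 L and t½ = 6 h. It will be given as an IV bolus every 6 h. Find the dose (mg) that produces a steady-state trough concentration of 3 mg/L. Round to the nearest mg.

300 mg

τ/t½ = 6/6 ≈ 1, so f = (1/2)^(6/6) ≈ 0.500000.
Cmin,ss = (D/Vd)·f/(1−f), so D = Cmin,ss·Vd·(1−f)/f.
D = 3 × 100 × (1−f)/f ≈ 3 × 100 × 1.00000 ≈ 300.00 mg.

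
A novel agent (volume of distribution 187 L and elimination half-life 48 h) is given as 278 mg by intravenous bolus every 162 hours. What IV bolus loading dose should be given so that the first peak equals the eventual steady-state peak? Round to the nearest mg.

f = (1/2)^(162/48) ≈ 0.096388; accumulation ratio R = 1/(1−f) ≈ 1.10667.
Loading dose to hit Cmax,ss on first dose: D_load = D_maint·R ≈ 278 × 1.10667 ≈ 307.65 mg.

308 mg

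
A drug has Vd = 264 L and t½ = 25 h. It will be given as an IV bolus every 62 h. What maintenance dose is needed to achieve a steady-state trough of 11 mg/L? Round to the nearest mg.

13297 mg

τ/t½ = 62/25 ≈ 2.48, so f = (1/2)^(62/25) ≈ 0.179244.
Cmin,ss = (D/Vd)·f/(1−f), so D = Cmin,ss·Vd·(1−f)/f.
D = 11 × 264 × (1−f)/f ≈ 11 × 264 × 4.57899 ≈ 13297.39 mg.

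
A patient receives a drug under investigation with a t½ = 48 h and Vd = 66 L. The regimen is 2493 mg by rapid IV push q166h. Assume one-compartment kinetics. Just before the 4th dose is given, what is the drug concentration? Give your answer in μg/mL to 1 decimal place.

3.8 μg/mL

f = (1/2)^(τ/t½) = (1/2)^(166/48) ≈ 0.0910.
C₀ = D/Vd = 2493/66 ≈ 37.773 μg/mL.
Before the 4th dose, 3 doses have been given. Superposition: Cmin = C₀·(f + f² + … + f^3).
≈ 37.773 × (0.0910 + 0.0083 + 0.0008) ≈ 37.773 × 0.1001 ≈ 3.781 μg/mL.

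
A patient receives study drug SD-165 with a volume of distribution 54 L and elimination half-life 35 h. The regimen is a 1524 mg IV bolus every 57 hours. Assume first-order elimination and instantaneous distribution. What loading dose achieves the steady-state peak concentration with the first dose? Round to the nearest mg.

2252 mg

f = (1/2)^(57/35) ≈ 0.323408; accumulation ratio R = 1/(1−f) ≈ 1.47800.
Loading dose to hit Cmax,ss on first dose: D_load = D_maint·R ≈ 1524 × 1.47800 ≈ 2252.47 mg.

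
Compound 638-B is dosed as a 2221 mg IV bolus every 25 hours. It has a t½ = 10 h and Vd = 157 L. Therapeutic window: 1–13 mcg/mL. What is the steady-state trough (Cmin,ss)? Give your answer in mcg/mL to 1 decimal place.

Over one 25-h interval, 25/10 ≈ 2.5 half-lives elapse, leaving f ≈ 0.1768 of each dose.
Each bolus raises the concentration by D/Vd = 2221/157 ≈ 14.146 mcg/mL.
Steady-state trough Cmin,ss = C₀·f/(1−f) ≈ 14.146 × 0.1768/0.8232 ≈ 3.038 mcg/mL.
Trough 3.0 mcg/mL vs MEC 1 mcg/mL: adequate.

3.0 mcg/mL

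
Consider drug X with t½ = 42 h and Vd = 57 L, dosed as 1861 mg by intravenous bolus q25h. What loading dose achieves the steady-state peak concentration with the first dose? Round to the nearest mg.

f = (1/2)^(25/42) ≈ 0.661935; accumulation ratio R = 1/(1−f) ≈ 2.95801.
Loading dose to hit Cmax,ss on first dose: D_load = D_maint·R ≈ 1861 × 2.95801 ≈ 5504.86 mg.

5505 mg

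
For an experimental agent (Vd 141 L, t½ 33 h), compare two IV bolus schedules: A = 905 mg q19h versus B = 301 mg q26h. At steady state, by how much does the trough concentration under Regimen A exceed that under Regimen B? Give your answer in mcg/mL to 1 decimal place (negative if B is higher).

Regimen A: f = (1/2)^(19/33) ≈ 0.6709; Cmin,ss = (905/141)·f/(1−f) ≈ 13.085 mcg/mL.
Regimen B: f = (1/2)^(26/33) ≈ 0.5792; Cmin,ss = (301/141)·f/(1−f) ≈ 2.938 mcg/mL.
Difference ≈ 13.085 − 2.938 ≈ 10.147 mcg/mL.

10.1 mcg/mL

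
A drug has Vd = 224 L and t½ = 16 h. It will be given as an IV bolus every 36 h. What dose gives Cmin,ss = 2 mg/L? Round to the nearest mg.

1683 mg

τ/t½ = 36/16 ≈ 2.25, so f = (1/2)^(36/16) ≈ 0.210224.
Cmin,ss = (D/Vd)·f/(1−f), so D = Cmin,ss·Vd·(1−f)/f.
D = 2 × 224 × (1−f)/f ≈ 2 × 224 × 3.75683 ≈ 1683.06 mg.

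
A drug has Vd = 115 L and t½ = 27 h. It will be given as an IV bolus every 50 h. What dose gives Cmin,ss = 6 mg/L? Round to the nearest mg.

τ/t½ = 50/27 ≈ 1.8519, so f = (1/2)^(50/27) ≈ 0.277037.
Cmin,ss = (D/Vd)·f/(1−f), so D = Cmin,ss·Vd·(1−f)/f.
D = 6 × 115 × (1−f)/f ≈ 6 × 115 × 2.60963 ≈ 1800.64 mg.

1801 mg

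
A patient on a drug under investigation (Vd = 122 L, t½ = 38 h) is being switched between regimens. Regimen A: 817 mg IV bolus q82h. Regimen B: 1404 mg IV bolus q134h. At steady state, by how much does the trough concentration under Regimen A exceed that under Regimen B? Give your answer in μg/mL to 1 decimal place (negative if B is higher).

Regimen A: f = (1/2)^(82/38) ≈ 0.2241; Cmin,ss = (817/122)·f/(1−f) ≈ 1.934 μg/mL.
Regimen B: f = (1/2)^(134/38) ≈ 0.0868; Cmin,ss = (1404/122)·f/(1−f) ≈ 1.094 μg/mL.
Difference ≈ 1.934 − 1.094 ≈ 0.840 μg/mL.

0.8 μg/mL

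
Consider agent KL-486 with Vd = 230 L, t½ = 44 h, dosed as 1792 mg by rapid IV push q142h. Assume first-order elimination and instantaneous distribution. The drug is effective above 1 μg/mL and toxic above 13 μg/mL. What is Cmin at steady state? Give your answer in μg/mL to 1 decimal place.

0.9 μg/mL

τ/t½ = 142/44 ≈ 3.2273, so fraction remaining f = (1/2)^(142/44) ≈ 0.1068.
Single-dose peak C₀ = D/Vd = 1792/230 ≈ 7.791 μg/mL.
Steady-state trough Cmin,ss = C₀·f/(1−f) ≈ 7.791 × 0.1068/0.8932 ≈ 0.932 μg/mL.
Trough 0.9 μg/mL vs MEC 1 μg/mL: subtherapeutic.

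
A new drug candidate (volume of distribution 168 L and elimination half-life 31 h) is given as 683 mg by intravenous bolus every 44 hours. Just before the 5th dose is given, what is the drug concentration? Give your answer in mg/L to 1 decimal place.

2.4 mg/L

f = (1/2)^(τ/t½) = (1/2)^(44/31) ≈ 0.3739.
C₀ = D/Vd = 683/168 ≈ 4.065 mg/L.
Before the 5th dose, 4 doses have been given. Superposition: Cmin = C₀·(f + f² + … + f^4).
≈ 4.065 × (0.3739 + 0.1398 + 0.0523 + 0.0195) ≈ 4.065 × 0.5855 ≈ 2.380 mg/L.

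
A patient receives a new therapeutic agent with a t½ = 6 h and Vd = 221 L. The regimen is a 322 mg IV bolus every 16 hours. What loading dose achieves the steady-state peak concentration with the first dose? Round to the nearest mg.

382 mg

f = (1/2)^(16/6) ≈ 0.157490; accumulation ratio R = 1/(1−f) ≈ 1.18693.
Loading dose to hit Cmax,ss on first dose: D_load = D_maint·R ≈ 322 × 1.18693 ≈ 382.19 mg.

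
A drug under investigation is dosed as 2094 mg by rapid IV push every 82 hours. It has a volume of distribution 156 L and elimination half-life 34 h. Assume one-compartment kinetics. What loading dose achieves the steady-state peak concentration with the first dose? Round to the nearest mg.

f = (1/2)^(82/34) ≈ 0.187926; accumulation ratio R = 1/(1−f) ≈ 1.23141.
Loading dose to hit Cmax,ss on first dose: D_load = D_maint·R ≈ 2094 × 1.23141 ≈ 2578.57 mg.

2579 mg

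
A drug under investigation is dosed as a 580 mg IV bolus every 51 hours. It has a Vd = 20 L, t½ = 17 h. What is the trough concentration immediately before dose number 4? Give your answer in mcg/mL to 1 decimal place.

4.1 mcg/mL

f = (1/2)^(τ/t½) = (1/2)^(51/17) ≈ 0.1250.
C₀ = D/Vd = 580/20 ≈ 29.000 mcg/mL.
Before the 4th dose, 3 doses have been given. Superposition: Cmin = C₀·(f + f² + … + f^3).
≈ 29.000 × (0.1250 + 0.0156 + 0.0020) ≈ 29.000 × 0.1426 ≈ 4.135 mcg/mL.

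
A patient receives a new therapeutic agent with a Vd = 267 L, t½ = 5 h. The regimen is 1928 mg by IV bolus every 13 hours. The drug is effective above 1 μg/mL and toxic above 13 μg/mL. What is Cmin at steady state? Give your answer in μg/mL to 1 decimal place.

1.4 μg/mL

Over one 13-h interval, 13/5 ≈ 2.6 half-lives elapse, leaving f ≈ 0.1649 of each dose.
Each bolus raises the concentration by D/Vd = 1928/267 ≈ 7.221 μg/mL.
Steady-state trough Cmin,ss = C₀·f/(1−f) ≈ 7.221 × 0.1649/0.8351 ≈ 1.426 μg/mL.
Trough 1.4 μg/mL vs MEC 1 μg/mL: adequate.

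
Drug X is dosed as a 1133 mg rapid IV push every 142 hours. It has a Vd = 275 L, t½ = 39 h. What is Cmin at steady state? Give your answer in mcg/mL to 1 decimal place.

τ/t½ = 142/39 ≈ 3.641, so fraction remaining f = (1/2)^(142/39) ≈ 0.0802.
At steady state, accumulation factor R = 1/(1 − e^(−kτ)) ≈ 1.0872.
Single-dose peak C₀ = D/Vd = 1133/275 ≈ 4.120 mcg/mL.
Cmax,ss = C₀/(1 − f) ≈ 4.120/0.9198 ≈ 4.479 mcg/mL.
One interval later, Cmin,ss = Cmax,ss·e^(−kτ) ≈ 4.479 × 0.0802 ≈ 0.359 mcg/mL.

0.4 mcg/mL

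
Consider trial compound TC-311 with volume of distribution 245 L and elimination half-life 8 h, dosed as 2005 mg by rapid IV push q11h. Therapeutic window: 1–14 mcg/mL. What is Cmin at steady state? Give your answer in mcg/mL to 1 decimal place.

5.1 mcg/mL

τ/t½ = 11/8 ≈ 1.375, so fraction remaining f = (1/2)^(11/8) ≈ 0.3856.
Each bolus raises the concentration by D/Vd = 2005/245 ≈ 8.184 mcg/mL.
Steady-state trough Cmin,ss = C₀·f/(1−f) ≈ 8.184 × 0.3856/0.6144 ≈ 5.136 mcg/mL.
Trough 5.1 mcg/mL vs MEC 1 mcg/mL: adequate.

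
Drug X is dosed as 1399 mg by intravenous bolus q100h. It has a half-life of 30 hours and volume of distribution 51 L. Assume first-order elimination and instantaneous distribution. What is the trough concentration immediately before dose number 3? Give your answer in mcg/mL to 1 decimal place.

3.0 mcg/mL

f = (1/2)^(τ/t½) = (1/2)^(100/30) ≈ 0.0992.
C₀ = D/Vd = 1399/51 ≈ 27.431 mcg/mL.
Before the 3rd dose, 2 doses have been given. Superposition: Cmin = C₀·(f + f²).
≈ 27.431 × (0.0992 + 0.0098) ≈ 27.431 × 0.1090 ≈ 2.990 mcg/mL.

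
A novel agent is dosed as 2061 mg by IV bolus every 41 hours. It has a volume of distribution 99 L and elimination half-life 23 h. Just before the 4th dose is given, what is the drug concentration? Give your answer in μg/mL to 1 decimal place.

f = (1/2)^(τ/t½) = (1/2)^(41/23) ≈ 0.2907.
C₀ = D/Vd = 2061/99 ≈ 20.818 μg/mL.
Before the 4th dose, 3 doses have been given. Superposition: Cmin = C₀·(f + f² + … + f^3).
≈ 20.818 × (0.2907 + 0.0845 + 0.0246) ≈ 20.818 × 0.3998 ≈ 8.323 μg/mL.

8.3 μg/mL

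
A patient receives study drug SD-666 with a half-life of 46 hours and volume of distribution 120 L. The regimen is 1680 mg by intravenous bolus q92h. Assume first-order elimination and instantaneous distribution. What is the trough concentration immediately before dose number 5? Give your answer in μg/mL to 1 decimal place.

f = (1/2)^(τ/t½) = (1/2)^(92/46) ≈ 0.2500.
C₀ = D/Vd = 1680/120 ≈ 14.000 μg/mL.
Before the 5th dose, 4 doses have been given. Superposition: Cmin = C₀·(f + f² + … + f^4).
≈ 14.000 × (0.2500 + 0.0625 + 0.0156 + 0.0039) ≈ 14.000 × 0.3320 ≈ 4.648 μg/mL.

4.6 μg/mL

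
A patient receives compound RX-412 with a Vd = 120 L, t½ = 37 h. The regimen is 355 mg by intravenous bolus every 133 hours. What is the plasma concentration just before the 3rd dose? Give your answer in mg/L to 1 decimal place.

f = (1/2)^(τ/t½) = (1/2)^(133/37) ≈ 0.0828.
C₀ = D/Vd = 355/120 ≈ 2.958 mg/L.
Before the 3rd dose, 2 doses have been given. Superposition: Cmin = C₀·(f + f²).
≈ 2.958 × (0.0828 + 0.0069) ≈ 2.958 × 0.0897 ≈ 0.265 mg/L.

0.3 mg/L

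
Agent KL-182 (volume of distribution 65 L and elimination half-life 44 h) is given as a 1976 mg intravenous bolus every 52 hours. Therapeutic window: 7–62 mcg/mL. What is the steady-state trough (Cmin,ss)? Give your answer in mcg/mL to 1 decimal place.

24.0 mcg/mL

τ/t½ = 52/44 ≈ 1.1818, so fraction remaining f = (1/2)^(52/44) ≈ 0.4408.
Single-dose peak C₀ = D/Vd = 1976/65 ≈ 30.400 mcg/mL.
Steady-state trough Cmin,ss = C₀·f/(1−f) ≈ 30.400 × 0.4408/0.5592 ≈ 23.963 mcg/mL.
Trough 24.0 mcg/mL vs MEC 7 mcg/mL: adequate.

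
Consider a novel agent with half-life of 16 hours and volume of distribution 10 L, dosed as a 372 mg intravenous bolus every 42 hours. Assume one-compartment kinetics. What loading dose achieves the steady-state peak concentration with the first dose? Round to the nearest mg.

444 mg

f = (1/2)^(42/16) ≈ 0.162105; accumulation ratio R = 1/(1−f) ≈ 1.19347.
Loading dose to hit Cmax,ss on first dose: D_load = D_maint·R ≈ 372 × 1.19347 ≈ 443.97 mg.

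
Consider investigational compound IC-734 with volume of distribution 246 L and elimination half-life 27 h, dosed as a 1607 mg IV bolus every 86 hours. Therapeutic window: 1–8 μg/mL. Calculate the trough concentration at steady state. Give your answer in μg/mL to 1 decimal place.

k = ln2/t½ = ln2/27 ≈ 0.025672 h⁻¹; fraction remaining f = e^(−kτ) = e^(−0.025672×86) ≈ 0.1099.
Accumulation ratio R = 1/(1 − f) ≈ 1/0.8901 ≈ 1.1235.
Each bolus raises the concentration by D/Vd = 1607/246 ≈ 6.533 μg/mL.
Steady-state peak Cmax,ss = C₀·R ≈ 6.533 × 1.1235 ≈ 7.340 μg/mL.
Steady-state trough Cmin,ss = Cmax,ss·f ≈ 7.340 × 0.1099 ≈ 0.807 μg/mL.
Trough 0.8 μg/mL vs MEC 1 μg/mL: subtherapeutic.

0.8 μg/mL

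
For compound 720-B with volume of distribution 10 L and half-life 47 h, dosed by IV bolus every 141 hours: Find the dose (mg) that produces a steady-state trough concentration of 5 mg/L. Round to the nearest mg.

350 mg

τ/t½ = 141/47 ≈ 3, so f = (1/2)^(141/47) ≈ 0.125000.
Cmin,ss = (D/Vd)·f/(1−f), so D = Cmin,ss·Vd·(1−f)/f.
D = 5 × 10 × (1−f)/f ≈ 5 × 10 × 7.00000 ≈ 350.00 mg.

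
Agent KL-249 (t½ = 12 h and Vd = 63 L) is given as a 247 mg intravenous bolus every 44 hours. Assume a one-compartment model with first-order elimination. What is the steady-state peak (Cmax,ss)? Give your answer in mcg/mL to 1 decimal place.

4.3 mcg/mL

Over one 44-h interval, 44/12 ≈ 3.6667 half-lives elapse, leaving f ≈ 0.0787 of each dose.
At steady state, accumulation factor R = 1/(1 − e^(−kτ)) ≈ 1.0854.
Each bolus raises the concentration by D/Vd = 247/63 ≈ 3.921 mcg/mL.
Steady-state peak Cmax,ss = C₀·R ≈ 3.921 × 1.0854 ≈ 4.256 mcg/mL.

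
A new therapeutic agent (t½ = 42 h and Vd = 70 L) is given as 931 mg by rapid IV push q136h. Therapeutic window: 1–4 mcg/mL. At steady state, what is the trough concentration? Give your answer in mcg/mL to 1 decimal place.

Over one 136-h interval, 136/42 ≈ 3.2381 half-lives elapse, leaving f ≈ 0.1060 of each dose.
Accumulation ratio R = 1/(1 − f) ≈ 1/0.8940 ≈ 1.1186.
Single-dose peak C₀ = D/Vd = 931/70 ≈ 13.300 mcg/mL.
Cmax,ss = C₀/(1 − f) ≈ 13.300/0.8940 ≈ 14.877 mcg/mL.
Steady-state trough Cmin,ss = Cmax,ss·f ≈ 14.877 × 0.1060 ≈ 1.577 mcg/mL.
Trough 1.6 mcg/mL vs MEC 1 mcg/mL: adequate.

1.6 mcg/mL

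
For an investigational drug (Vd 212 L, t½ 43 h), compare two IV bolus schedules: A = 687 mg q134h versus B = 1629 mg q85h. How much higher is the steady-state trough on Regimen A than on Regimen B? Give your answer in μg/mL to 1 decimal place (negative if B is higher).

Regimen A: f = (1/2)^(134/43) ≈ 0.1153; Cmin,ss = (687/212)·f/(1−f) ≈ 0.422 μg/mL.
Regimen B: f = (1/2)^(85/43) ≈ 0.2541; Cmin,ss = (1629/212)·f/(1−f) ≈ 2.618 μg/mL.
Difference ≈ 0.422 − 2.618 ≈ -2.196 μg/mL.

-2.2 μg/mL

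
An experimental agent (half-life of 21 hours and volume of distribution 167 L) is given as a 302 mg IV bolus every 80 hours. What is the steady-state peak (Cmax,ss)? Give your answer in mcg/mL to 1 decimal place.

Over one 80-h interval, 80/21 ≈ 3.8095 half-lives elapse, leaving f ≈ 0.0713 of each dose.
Accumulation ratio R = 1/(1 − f) ≈ 1/0.9287 ≈ 1.0768.
Each bolus raises the concentration by D/Vd = 302/167 ≈ 1.808 mcg/mL.
Cmax,ss = C₀/(1 − f) ≈ 1.808/0.9287 ≈ 1.947 mcg/mL.

1.9 mcg/mL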